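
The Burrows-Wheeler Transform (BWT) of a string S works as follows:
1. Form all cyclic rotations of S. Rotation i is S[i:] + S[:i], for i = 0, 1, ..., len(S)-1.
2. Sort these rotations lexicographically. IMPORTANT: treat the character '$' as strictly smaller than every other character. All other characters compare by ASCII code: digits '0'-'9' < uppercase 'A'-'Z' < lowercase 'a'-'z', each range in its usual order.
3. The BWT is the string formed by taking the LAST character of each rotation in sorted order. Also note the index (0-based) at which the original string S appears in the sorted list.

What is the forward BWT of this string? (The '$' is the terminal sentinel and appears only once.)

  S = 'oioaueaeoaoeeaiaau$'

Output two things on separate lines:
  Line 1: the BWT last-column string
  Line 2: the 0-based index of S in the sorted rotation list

Answer: uieeoaoueoaaoeia$aa
16

Derivation:
All 19 rotations (rotation i = S[i:]+S[:i]):
  rot[0] = oioaueaeoaoeeaiaau$
  rot[1] = ioaueaeoaoeeaiaau$o
  rot[2] = oaueaeoaoeeaiaau$oi
  rot[3] = aueaeoaoeeaiaau$oio
  rot[4] = ueaeoaoeeaiaau$oioa
  rot[5] = eaeoaoeeaiaau$oioau
  rot[6] = aeoaoeeaiaau$oioaue
  rot[7] = eoaoeeaiaau$oioauea
  rot[8] = oaoeeaiaau$oioaueae
  rot[9] = aoeeaiaau$oioaueaeo
  rot[10] = oeeaiaau$oioaueaeoa
  rot[11] = eeaiaau$oioaueaeoao
  rot[12] = eaiaau$oioaueaeoaoe
  rot[13] = aiaau$oioaueaeoaoee
  rot[14] = iaau$oioaueaeoaoeea
  rot[15] = aau$oioaueaeoaoeeai
  rot[16] = au$oioaueaeoaoeeaia
  rot[17] = u$oioaueaeoaoeeaiaa
  rot[18] = $oioaueaeoaoeeaiaau
Sorted (with $ < everything):
  sorted[0] = $oioaueaeoaoeeaiaau  (last char: 'u')
  sorted[1] = aau$oioaueaeoaoeeai  (last char: 'i')
  sorted[2] = aeoaoeeaiaau$oioaue  (last char: 'e')
  sorted[3] = aiaau$oioaueaeoaoee  (last char: 'e')
  sorted[4] = aoeeaiaau$oioaueaeo  (last char: 'o')
  sorted[5] = au$oioaueaeoaoeeaia  (last char: 'a')
  sorted[6] = aueaeoaoeeaiaau$oio  (last char: 'o')
  sorted[7] = eaeoaoeeaiaau$oioau  (last char: 'u')
  sorted[8] = eaiaau$oioaueaeoaoe  (last char: 'e')
  sorted[9] = eeaiaau$oioaueaeoao  (last char: 'o')
  sorted[10] = eoaoeeaiaau$oioauea  (last char: 'a')
  sorted[11] = iaau$oioaueaeoaoeea  (last char: 'a')
  sorted[12] = ioaueaeoaoeeaiaau$o  (last char: 'o')
  sorted[13] = oaoeeaiaau$oioaueae  (last char: 'e')
  sorted[14] = oaueaeoaoeeaiaau$oi  (last char: 'i')
  sorted[15] = oeeaiaau$oioaueaeoa  (last char: 'a')
  sorted[16] = oioaueaeoaoeeaiaau$  (last char: '$')
  sorted[17] = u$oioaueaeoaoeeaiaa  (last char: 'a')
  sorted[18] = ueaeoaoeeaiaau$oioa  (last char: 'a')
Last column: uieeoaoueoaaoeia$aa
Original string S is at sorted index 16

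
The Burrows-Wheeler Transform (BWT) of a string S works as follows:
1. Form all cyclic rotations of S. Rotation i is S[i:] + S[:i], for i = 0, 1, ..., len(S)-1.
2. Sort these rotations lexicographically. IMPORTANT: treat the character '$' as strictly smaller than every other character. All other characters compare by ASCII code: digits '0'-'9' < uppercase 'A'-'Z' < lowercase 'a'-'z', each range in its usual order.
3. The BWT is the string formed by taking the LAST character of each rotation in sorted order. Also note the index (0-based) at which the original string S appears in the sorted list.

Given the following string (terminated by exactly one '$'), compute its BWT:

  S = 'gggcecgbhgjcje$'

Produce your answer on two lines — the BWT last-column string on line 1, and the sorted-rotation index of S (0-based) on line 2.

Answer: eggejjccgg$hbgc
10

Derivation:
All 15 rotations (rotation i = S[i:]+S[:i]):
  rot[0] = gggcecgbhgjcje$
  rot[1] = ggcecgbhgjcje$g
  rot[2] = gcecgbhgjcje$gg
  rot[3] = cecgbhgjcje$ggg
  rot[4] = ecgbhgjcje$gggc
  rot[5] = cgbhgjcje$gggce
  rot[6] = gbhgjcje$gggcec
  rot[7] = bhgjcje$gggcecg
  rot[8] = hgjcje$gggcecgb
  rot[9] = gjcje$gggcecgbh
  rot[10] = jcje$gggcecgbhg
  rot[11] = cje$gggcecgbhgj
  rot[12] = je$gggcecgbhgjc
  rot[13] = e$gggcecgbhgjcj
  rot[14] = $gggcecgbhgjcje
Sorted (with $ < everything):
  sorted[0] = $gggcecgbhgjcje  (last char: 'e')
  sorted[1] = bhgjcje$gggcecg  (last char: 'g')
  sorted[2] = cecgbhgjcje$ggg  (last char: 'g')
  sorted[3] = cgbhgjcje$gggce  (last char: 'e')
  sorted[4] = cje$gggcecgbhgj  (last char: 'j')
  sorted[5] = e$gggcecgbhgjcj  (last char: 'j')
  sorted[6] = ecgbhgjcje$gggc  (last char: 'c')
  sorted[7] = gbhgjcje$gggcec  (last char: 'c')
  sorted[8] = gcecgbhgjcje$gg  (last char: 'g')
  sorted[9] = ggcecgbhgjcje$g  (last char: 'g')
  sorted[10] = gggcecgbhgjcje$  (last char: '$')
  sorted[11] = gjcje$gggcecgbh  (last char: 'h')
  sorted[12] = hgjcje$gggcecgb  (last char: 'b')
  sorted[13] = jcje$gggcecgbhg  (last char: 'g')
  sorted[14] = je$gggcecgbhgjc  (last char: 'c')
Last column: eggejjccgg$hbgc
Original string S is at sorted index 10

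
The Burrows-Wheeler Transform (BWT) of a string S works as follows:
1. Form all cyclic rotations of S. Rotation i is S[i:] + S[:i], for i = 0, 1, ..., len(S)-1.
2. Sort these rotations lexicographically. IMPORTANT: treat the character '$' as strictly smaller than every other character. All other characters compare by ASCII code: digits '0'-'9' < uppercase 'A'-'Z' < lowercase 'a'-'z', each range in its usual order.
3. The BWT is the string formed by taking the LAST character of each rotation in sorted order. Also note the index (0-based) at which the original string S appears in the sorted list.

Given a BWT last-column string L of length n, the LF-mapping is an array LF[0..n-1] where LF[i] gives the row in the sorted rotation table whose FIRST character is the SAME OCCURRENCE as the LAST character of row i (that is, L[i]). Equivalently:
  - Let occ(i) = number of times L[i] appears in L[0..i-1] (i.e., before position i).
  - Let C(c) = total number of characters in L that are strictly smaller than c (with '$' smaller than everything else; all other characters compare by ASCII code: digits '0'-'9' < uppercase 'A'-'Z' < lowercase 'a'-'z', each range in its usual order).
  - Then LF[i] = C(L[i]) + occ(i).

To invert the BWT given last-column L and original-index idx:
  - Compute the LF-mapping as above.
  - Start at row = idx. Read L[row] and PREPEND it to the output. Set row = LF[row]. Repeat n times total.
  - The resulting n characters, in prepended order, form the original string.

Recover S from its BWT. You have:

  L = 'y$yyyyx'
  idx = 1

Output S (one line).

LF mapping: 2 0 3 4 5 6 1
Walk LF starting at row 1, prepending L[row]:
  step 1: row=1, L[1]='$', prepend. Next row=LF[1]=0
  step 2: row=0, L[0]='y', prepend. Next row=LF[0]=2
  step 3: row=2, L[2]='y', prepend. Next row=LF[2]=3
  step 4: row=3, L[3]='y', prepend. Next row=LF[3]=4
  step 5: row=4, L[4]='y', prepend. Next row=LF[4]=5
  step 6: row=5, L[5]='y', prepend. Next row=LF[5]=6
  step 7: row=6, L[6]='x', prepend. Next row=LF[6]=1
Reversed output: xyyyyy$

Answer: xyyyyy$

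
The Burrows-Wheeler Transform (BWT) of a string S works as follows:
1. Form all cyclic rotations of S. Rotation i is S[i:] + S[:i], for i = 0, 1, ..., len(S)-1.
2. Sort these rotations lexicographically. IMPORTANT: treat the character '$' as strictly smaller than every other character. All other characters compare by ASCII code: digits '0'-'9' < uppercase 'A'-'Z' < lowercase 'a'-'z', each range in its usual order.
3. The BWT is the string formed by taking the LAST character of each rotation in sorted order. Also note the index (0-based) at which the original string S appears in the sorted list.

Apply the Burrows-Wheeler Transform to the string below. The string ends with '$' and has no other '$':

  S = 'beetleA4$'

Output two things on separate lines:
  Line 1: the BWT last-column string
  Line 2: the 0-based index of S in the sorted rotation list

All 9 rotations (rotation i = S[i:]+S[:i]):
  rot[0] = beetleA4$
  rot[1] = eetleA4$b
  rot[2] = etleA4$be
  rot[3] = tleA4$bee
  rot[4] = leA4$beet
  rot[5] = eA4$beetl
  rot[6] = A4$beetle
  rot[7] = 4$beetleA
  rot[8] = $beetleA4
Sorted (with $ < everything):
  sorted[0] = $beetleA4  (last char: '4')
  sorted[1] = 4$beetleA  (last char: 'A')
  sorted[2] = A4$beetle  (last char: 'e')
  sorted[3] = beetleA4$  (last char: '$')
  sorted[4] = eA4$beetl  (last char: 'l')
  sorted[5] = eetleA4$b  (last char: 'b')
  sorted[6] = etleA4$be  (last char: 'e')
  sorted[7] = leA4$beet  (last char: 't')
  sorted[8] = tleA4$bee  (last char: 'e')
Last column: 4Ae$lbete
Original string S is at sorted index 3

Answer: 4Ae$lbete
3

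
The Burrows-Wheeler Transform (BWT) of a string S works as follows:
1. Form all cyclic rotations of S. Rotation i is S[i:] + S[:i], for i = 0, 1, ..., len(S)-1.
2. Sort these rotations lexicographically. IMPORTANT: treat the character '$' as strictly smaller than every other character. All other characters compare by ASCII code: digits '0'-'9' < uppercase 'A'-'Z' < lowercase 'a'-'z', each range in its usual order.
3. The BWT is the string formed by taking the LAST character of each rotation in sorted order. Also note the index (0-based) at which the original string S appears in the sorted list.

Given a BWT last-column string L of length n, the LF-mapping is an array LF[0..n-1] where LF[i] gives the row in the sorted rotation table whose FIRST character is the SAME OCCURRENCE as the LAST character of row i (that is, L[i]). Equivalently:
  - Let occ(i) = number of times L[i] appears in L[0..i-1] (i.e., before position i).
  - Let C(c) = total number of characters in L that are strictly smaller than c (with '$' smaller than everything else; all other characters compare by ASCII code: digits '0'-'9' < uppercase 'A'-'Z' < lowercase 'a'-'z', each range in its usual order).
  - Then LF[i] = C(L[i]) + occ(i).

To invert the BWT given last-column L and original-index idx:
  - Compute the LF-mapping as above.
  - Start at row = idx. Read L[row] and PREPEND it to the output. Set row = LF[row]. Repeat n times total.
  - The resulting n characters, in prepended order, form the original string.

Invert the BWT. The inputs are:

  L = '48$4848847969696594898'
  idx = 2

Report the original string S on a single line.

LF mapping: 1 11 0 2 12 3 13 14 4 10 17 7 18 8 19 9 6 20 5 15 21 16
Walk LF starting at row 2, prepending L[row]:
  step 1: row=2, L[2]='$', prepend. Next row=LF[2]=0
  step 2: row=0, L[0]='4', prepend. Next row=LF[0]=1
  step 3: row=1, L[1]='8', prepend. Next row=LF[1]=11
  step 4: row=11, L[11]='6', prepend. Next row=LF[11]=7
  step 5: row=7, L[7]='8', prepend. Next row=LF[7]=14
  step 6: row=14, L[14]='9', prepend. Next row=LF[14]=19
  step 7: row=19, L[19]='8', prepend. Next row=LF[19]=15
  step 8: row=15, L[15]='6', prepend. Next row=LF[15]=9
  step 9: row=9, L[9]='7', prepend. Next row=LF[9]=10
  step 10: row=10, L[10]='9', prepend. Next row=LF[10]=17
  step 11: row=17, L[17]='9', prepend. Next row=LF[17]=20
  step 12: row=20, L[20]='9', prepend. Next row=LF[20]=21
  step 13: row=21, L[21]='8', prepend. Next row=LF[21]=16
  step 14: row=16, L[16]='5', prepend. Next row=LF[16]=6
  step 15: row=6, L[6]='8', prepend. Next row=LF[6]=13
  step 16: row=13, L[13]='6', prepend. Next row=LF[13]=8
  step 17: row=8, L[8]='4', prepend. Next row=LF[8]=4
  step 18: row=4, L[4]='8', prepend. Next row=LF[4]=12
  step 19: row=12, L[12]='9', prepend. Next row=LF[12]=18
  step 20: row=18, L[18]='4', prepend. Next row=LF[18]=5
  step 21: row=5, L[5]='4', prepend. Next row=LF[5]=3
  step 22: row=3, L[3]='4', prepend. Next row=LF[3]=2
Reversed output: 444984685899976898684$

Answer: 444984685899976898684$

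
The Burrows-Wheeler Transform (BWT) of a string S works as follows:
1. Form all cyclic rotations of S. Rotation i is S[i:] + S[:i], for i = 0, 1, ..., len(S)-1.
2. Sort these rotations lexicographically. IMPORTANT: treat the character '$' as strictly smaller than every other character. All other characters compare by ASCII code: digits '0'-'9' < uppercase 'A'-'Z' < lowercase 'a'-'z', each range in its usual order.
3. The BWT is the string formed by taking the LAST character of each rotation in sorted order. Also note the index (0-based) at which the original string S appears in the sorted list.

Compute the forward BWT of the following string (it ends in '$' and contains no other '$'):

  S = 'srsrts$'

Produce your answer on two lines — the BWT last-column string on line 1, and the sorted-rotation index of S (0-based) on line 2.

All 7 rotations (rotation i = S[i:]+S[:i]):
  rot[0] = srsrts$
  rot[1] = rsrts$s
  rot[2] = srts$sr
  rot[3] = rts$srs
  rot[4] = ts$srsr
  rot[5] = s$srsrt
  rot[6] = $srsrts
Sorted (with $ < everything):
  sorted[0] = $srsrts  (last char: 's')
  sorted[1] = rsrts$s  (last char: 's')
  sorted[2] = rts$srs  (last char: 's')
  sorted[3] = s$srsrt  (last char: 't')
  sorted[4] = srsrts$  (last char: '$')
  sorted[5] = srts$sr  (last char: 'r')
  sorted[6] = ts$srsr  (last char: 'r')
Last column: ssst$rr
Original string S is at sorted index 4

Answer: ssst$rr
4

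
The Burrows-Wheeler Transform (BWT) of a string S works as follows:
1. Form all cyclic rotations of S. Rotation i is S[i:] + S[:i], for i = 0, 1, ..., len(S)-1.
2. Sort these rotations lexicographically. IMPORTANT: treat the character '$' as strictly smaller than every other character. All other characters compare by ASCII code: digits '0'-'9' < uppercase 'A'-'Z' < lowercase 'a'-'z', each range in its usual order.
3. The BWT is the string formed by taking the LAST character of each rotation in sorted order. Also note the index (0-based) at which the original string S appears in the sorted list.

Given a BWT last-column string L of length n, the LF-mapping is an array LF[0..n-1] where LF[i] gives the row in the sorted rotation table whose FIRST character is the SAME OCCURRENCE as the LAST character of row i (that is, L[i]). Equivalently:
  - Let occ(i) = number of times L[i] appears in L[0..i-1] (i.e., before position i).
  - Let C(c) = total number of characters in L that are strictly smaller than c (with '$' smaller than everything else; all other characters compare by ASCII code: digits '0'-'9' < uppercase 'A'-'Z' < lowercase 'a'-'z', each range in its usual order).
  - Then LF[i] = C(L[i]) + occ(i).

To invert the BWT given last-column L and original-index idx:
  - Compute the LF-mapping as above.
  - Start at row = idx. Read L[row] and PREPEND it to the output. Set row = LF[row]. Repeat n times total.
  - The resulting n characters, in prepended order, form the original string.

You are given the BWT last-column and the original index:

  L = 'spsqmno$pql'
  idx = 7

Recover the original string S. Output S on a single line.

Answer: qnplsmopqs$

Derivation:
LF mapping: 9 5 10 7 2 3 4 0 6 8 1
Walk LF starting at row 7, prepending L[row]:
  step 1: row=7, L[7]='$', prepend. Next row=LF[7]=0
  step 2: row=0, L[0]='s', prepend. Next row=LF[0]=9
  step 3: row=9, L[9]='q', prepend. Next row=LF[9]=8
  step 4: row=8, L[8]='p', prepend. Next row=LF[8]=6
  step 5: row=6, L[6]='o', prepend. Next row=LF[6]=4
  step 6: row=4, L[4]='m', prepend. Next row=LF[4]=2
  step 7: row=2, L[2]='s', prepend. Next row=LF[2]=10
  step 8: row=10, L[10]='l', prepend. Next row=LF[10]=1
  step 9: row=1, L[1]='p', prepend. Next row=LF[1]=5
  step 10: row=5, L[5]='n', prepend. Next row=LF[5]=3
  step 11: row=3, L[3]='q', prepend. Next row=LF[3]=7
Reversed output: qnplsmopqs$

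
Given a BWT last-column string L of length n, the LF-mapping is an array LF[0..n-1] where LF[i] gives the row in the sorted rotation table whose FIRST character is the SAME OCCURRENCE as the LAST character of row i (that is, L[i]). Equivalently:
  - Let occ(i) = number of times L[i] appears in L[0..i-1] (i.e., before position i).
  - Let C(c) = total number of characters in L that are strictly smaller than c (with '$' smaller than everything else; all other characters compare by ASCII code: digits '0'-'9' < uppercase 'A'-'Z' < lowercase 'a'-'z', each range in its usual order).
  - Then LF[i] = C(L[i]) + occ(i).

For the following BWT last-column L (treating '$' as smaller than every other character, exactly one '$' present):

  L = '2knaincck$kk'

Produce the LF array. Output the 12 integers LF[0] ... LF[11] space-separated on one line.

Answer: 1 6 10 2 5 11 3 4 7 0 8 9

Derivation:
Char counts: '$':1, '2':1, 'a':1, 'c':2, 'i':1, 'k':4, 'n':2
C (first-col start): C('$')=0, C('2')=1, C('a')=2, C('c')=3, C('i')=5, C('k')=6, C('n')=10
L[0]='2': occ=0, LF[0]=C('2')+0=1+0=1
L[1]='k': occ=0, LF[1]=C('k')+0=6+0=6
L[2]='n': occ=0, LF[2]=C('n')+0=10+0=10
L[3]='a': occ=0, LF[3]=C('a')+0=2+0=2
L[4]='i': occ=0, LF[4]=C('i')+0=5+0=5
L[5]='n': occ=1, LF[5]=C('n')+1=10+1=11
L[6]='c': occ=0, LF[6]=C('c')+0=3+0=3
L[7]='c': occ=1, LF[7]=C('c')+1=3+1=4
L[8]='k': occ=1, LF[8]=C('k')+1=6+1=7
L[9]='$': occ=0, LF[9]=C('$')+0=0+0=0
L[10]='k': occ=2, LF[10]=C('k')+2=6+2=8
L[11]='k': occ=3, LF[11]=C('k')+3=6+3=9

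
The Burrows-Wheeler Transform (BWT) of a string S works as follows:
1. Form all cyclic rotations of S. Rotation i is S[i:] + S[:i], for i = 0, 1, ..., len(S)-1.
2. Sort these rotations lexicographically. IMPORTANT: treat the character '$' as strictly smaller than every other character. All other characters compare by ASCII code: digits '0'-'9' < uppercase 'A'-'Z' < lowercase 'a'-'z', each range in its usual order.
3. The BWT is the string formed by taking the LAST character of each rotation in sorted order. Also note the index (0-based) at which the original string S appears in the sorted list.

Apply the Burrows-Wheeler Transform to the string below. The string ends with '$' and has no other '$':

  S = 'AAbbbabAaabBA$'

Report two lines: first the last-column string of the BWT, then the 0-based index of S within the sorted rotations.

All 14 rotations (rotation i = S[i:]+S[:i]):
  rot[0] = AAbbbabAaabBA$
  rot[1] = AbbbabAaabBA$A
  rot[2] = bbbabAaabBA$AA
  rot[3] = bbabAaabBA$AAb
  rot[4] = babAaabBA$AAbb
  rot[5] = abAaabBA$AAbbb
  rot[6] = bAaabBA$AAbbba
  rot[7] = AaabBA$AAbbbab
  rot[8] = aabBA$AAbbbabA
  rot[9] = abBA$AAbbbabAa
  rot[10] = bBA$AAbbbabAaa
  rot[11] = BA$AAbbbabAaab
  rot[12] = A$AAbbbabAaabB
  rot[13] = $AAbbbabAaabBA
Sorted (with $ < everything):
  sorted[0] = $AAbbbabAaabBA  (last char: 'A')
  sorted[1] = A$AAbbbabAaabB  (last char: 'B')
  sorted[2] = AAbbbabAaabBA$  (last char: '$')
  sorted[3] = AaabBA$AAbbbab  (last char: 'b')
  sorted[4] = AbbbabAaabBA$A  (last char: 'A')
  sorted[5] = BA$AAbbbabAaab  (last char: 'b')
  sorted[6] = aabBA$AAbbbabA  (last char: 'A')
  sorted[7] = abAaabBA$AAbbb  (last char: 'b')
  sorted[8] = abBA$AAbbbabAa  (last char: 'a')
  sorted[9] = bAaabBA$AAbbba  (last char: 'a')
  sorted[10] = bBA$AAbbbabAaa  (last char: 'a')
  sorted[11] = babAaabBA$AAbb  (last char: 'b')
  sorted[12] = bbabAaabBA$AAb  (last char: 'b')
  sorted[13] = bbbabAaabBA$AA  (last char: 'A')
Last column: AB$bAbAbaaabbA
Original string S is at sorted index 2

Answer: AB$bAbAbaaabbA
2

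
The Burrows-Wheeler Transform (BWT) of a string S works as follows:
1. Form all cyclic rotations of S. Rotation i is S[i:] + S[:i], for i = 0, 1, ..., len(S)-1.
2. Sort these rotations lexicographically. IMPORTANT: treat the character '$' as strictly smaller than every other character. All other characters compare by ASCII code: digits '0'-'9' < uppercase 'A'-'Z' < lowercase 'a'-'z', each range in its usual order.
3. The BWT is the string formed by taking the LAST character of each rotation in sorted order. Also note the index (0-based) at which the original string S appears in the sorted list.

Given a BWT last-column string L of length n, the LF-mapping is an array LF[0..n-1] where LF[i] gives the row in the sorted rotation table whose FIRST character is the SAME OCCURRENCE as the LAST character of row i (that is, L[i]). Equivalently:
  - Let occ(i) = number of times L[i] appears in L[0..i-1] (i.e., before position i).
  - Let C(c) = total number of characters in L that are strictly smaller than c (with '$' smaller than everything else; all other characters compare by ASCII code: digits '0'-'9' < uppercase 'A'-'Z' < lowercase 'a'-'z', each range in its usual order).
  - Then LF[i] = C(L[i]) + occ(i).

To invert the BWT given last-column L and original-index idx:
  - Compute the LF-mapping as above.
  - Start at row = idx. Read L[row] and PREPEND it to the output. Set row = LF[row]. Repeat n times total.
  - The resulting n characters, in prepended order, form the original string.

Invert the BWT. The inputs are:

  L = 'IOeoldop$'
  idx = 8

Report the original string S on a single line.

LF mapping: 1 2 4 6 5 3 7 8 0
Walk LF starting at row 8, prepending L[row]:
  step 1: row=8, L[8]='$', prepend. Next row=LF[8]=0
  step 2: row=0, L[0]='I', prepend. Next row=LF[0]=1
  step 3: row=1, L[1]='O', prepend. Next row=LF[1]=2
  step 4: row=2, L[2]='e', prepend. Next row=LF[2]=4
  step 5: row=4, L[4]='l', prepend. Next row=LF[4]=5
  step 6: row=5, L[5]='d', prepend. Next row=LF[5]=3
  step 7: row=3, L[3]='o', prepend. Next row=LF[3]=6
  step 8: row=6, L[6]='o', prepend. Next row=LF[6]=7
  step 9: row=7, L[7]='p', prepend. Next row=LF[7]=8
Reversed output: poodleOI$

Answer: poodleOI$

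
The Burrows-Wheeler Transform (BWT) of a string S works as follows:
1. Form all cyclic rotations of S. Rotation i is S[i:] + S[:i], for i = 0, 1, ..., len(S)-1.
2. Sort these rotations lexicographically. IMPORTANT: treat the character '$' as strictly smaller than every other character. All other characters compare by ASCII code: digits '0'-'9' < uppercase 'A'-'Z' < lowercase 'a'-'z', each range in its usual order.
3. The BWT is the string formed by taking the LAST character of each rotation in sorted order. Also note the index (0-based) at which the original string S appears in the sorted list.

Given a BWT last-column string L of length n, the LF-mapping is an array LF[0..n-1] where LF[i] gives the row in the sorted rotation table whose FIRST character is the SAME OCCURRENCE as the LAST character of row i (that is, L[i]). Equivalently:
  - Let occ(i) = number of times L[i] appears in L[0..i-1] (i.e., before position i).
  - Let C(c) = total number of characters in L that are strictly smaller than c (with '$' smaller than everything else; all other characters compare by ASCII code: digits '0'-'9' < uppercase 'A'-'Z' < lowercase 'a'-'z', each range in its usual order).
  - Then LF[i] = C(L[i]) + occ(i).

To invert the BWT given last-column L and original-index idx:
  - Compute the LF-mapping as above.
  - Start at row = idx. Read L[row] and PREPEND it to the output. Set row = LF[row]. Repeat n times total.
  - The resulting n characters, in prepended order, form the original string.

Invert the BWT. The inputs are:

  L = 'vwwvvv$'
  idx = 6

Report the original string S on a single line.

Answer: wvvvwv$

Derivation:
LF mapping: 1 5 6 2 3 4 0
Walk LF starting at row 6, prepending L[row]:
  step 1: row=6, L[6]='$', prepend. Next row=LF[6]=0
  step 2: row=0, L[0]='v', prepend. Next row=LF[0]=1
  step 3: row=1, L[1]='w', prepend. Next row=LF[1]=5
  step 4: row=5, L[5]='v', prepend. Next row=LF[5]=4
  step 5: row=4, L[4]='v', prepend. Next row=LF[4]=3
  step 6: row=3, L[3]='v', prepend. Next row=LF[3]=2
  step 7: row=2, L[2]='w', prepend. Next row=LF[2]=6
Reversed output: wvvvwv$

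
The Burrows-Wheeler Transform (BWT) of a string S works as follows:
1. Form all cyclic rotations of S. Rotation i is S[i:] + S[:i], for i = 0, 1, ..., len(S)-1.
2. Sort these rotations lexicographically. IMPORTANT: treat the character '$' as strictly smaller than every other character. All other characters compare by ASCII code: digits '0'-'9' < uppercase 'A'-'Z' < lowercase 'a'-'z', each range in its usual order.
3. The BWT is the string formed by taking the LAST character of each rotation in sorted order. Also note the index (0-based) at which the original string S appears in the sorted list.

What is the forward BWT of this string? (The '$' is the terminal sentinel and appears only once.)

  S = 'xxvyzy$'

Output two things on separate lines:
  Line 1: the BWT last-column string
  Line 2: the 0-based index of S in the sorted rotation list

All 7 rotations (rotation i = S[i:]+S[:i]):
  rot[0] = xxvyzy$
  rot[1] = xvyzy$x
  rot[2] = vyzy$xx
  rot[3] = yzy$xxv
  rot[4] = zy$xxvy
  rot[5] = y$xxvyz
  rot[6] = $xxvyzy
Sorted (with $ < everything):
  sorted[0] = $xxvyzy  (last char: 'y')
  sorted[1] = vyzy$xx  (last char: 'x')
  sorted[2] = xvyzy$x  (last char: 'x')
  sorted[3] = xxvyzy$  (last char: '$')
  sorted[4] = y$xxvyz  (last char: 'z')
  sorted[5] = yzy$xxv  (last char: 'v')
  sorted[6] = zy$xxvy  (last char: 'y')
Last column: yxx$zvy
Original string S is at sorted index 3

Answer: yxx$zvy
3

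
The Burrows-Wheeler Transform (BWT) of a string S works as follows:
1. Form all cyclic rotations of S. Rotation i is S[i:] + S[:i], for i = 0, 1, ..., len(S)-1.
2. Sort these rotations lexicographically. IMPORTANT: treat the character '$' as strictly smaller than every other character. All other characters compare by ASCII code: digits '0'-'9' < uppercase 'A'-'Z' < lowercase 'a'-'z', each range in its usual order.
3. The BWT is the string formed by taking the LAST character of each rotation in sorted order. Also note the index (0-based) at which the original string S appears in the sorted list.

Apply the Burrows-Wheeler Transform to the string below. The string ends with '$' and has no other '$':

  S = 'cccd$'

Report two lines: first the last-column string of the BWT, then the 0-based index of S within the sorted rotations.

All 5 rotations (rotation i = S[i:]+S[:i]):
  rot[0] = cccd$
  rot[1] = ccd$c
  rot[2] = cd$cc
  rot[3] = d$ccc
  rot[4] = $cccd
Sorted (with $ < everything):
  sorted[0] = $cccd  (last char: 'd')
  sorted[1] = cccd$  (last char: '$')
  sorted[2] = ccd$c  (last char: 'c')
  sorted[3] = cd$cc  (last char: 'c')
  sorted[4] = d$ccc  (last char: 'c')
Last column: d$ccc
Original string S is at sorted index 1

Answer: d$ccc
1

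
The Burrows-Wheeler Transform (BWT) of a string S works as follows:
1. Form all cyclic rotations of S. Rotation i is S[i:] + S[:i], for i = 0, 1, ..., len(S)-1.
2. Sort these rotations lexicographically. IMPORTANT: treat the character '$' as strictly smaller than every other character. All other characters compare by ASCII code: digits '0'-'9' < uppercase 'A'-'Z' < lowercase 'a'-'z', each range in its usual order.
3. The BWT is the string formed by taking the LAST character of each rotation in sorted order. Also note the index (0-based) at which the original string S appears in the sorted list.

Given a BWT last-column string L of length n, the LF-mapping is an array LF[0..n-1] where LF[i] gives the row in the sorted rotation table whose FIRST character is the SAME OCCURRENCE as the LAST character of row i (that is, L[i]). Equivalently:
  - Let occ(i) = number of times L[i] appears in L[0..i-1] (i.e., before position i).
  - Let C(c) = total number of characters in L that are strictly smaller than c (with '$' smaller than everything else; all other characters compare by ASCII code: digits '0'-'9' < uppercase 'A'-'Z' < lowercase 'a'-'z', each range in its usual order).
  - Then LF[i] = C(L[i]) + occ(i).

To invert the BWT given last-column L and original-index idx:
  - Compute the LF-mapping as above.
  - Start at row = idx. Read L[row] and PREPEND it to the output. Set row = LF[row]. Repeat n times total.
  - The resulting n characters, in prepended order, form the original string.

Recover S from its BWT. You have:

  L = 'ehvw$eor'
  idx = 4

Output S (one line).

Answer: overwhe$

Derivation:
LF mapping: 1 3 6 7 0 2 4 5
Walk LF starting at row 4, prepending L[row]:
  step 1: row=4, L[4]='$', prepend. Next row=LF[4]=0
  step 2: row=0, L[0]='e', prepend. Next row=LF[0]=1
  step 3: row=1, L[1]='h', prepend. Next row=LF[1]=3
  step 4: row=3, L[3]='w', prepend. Next row=LF[3]=7
  step 5: row=7, L[7]='r', prepend. Next row=LF[7]=5
  step 6: row=5, L[5]='e', prepend. Next row=LF[5]=2
  step 7: row=2, L[2]='v', prepend. Next row=LF[2]=6
  step 8: row=6, L[6]='o', prepend. Next row=LF[6]=4
Reversed output: overwhe$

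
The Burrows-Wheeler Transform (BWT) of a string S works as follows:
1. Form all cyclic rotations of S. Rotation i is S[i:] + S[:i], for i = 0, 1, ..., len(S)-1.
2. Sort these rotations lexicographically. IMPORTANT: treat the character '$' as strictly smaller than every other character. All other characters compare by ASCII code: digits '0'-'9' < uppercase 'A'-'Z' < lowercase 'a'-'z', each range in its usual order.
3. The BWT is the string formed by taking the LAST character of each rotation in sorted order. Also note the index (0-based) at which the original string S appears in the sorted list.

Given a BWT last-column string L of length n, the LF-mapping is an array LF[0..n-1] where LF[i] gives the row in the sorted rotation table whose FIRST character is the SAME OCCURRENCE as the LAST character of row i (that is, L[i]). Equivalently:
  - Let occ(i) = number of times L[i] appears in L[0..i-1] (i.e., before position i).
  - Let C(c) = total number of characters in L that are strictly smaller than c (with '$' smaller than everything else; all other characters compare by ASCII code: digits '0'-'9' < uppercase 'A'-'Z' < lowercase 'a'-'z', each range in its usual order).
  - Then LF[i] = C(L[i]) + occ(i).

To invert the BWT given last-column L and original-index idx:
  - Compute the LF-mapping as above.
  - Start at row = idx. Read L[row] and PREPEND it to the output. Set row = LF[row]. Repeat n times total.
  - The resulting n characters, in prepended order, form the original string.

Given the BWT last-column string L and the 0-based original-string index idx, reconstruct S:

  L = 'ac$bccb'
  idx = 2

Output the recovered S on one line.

Answer: bbccca$

Derivation:
LF mapping: 1 4 0 2 5 6 3
Walk LF starting at row 2, prepending L[row]:
  step 1: row=2, L[2]='$', prepend. Next row=LF[2]=0
  step 2: row=0, L[0]='a', prepend. Next row=LF[0]=1
  step 3: row=1, L[1]='c', prepend. Next row=LF[1]=4
  step 4: row=4, L[4]='c', prepend. Next row=LF[4]=5
  step 5: row=5, L[5]='c', prepend. Next row=LF[5]=6
  step 6: row=6, L[6]='b', prepend. Next row=LF[6]=3
  step 7: row=3, L[3]='b', prepend. Next row=LF[3]=2
Reversed output: bbccca$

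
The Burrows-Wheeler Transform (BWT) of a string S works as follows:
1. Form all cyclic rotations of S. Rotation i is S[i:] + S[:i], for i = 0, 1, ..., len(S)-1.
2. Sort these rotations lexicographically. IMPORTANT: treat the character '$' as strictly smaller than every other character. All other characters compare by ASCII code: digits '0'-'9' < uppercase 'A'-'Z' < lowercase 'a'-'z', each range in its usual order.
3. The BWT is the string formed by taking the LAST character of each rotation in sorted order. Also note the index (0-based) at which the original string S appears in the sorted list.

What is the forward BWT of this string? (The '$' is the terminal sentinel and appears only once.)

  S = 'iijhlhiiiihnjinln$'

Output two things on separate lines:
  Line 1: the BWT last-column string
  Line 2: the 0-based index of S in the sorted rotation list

All 18 rotations (rotation i = S[i:]+S[:i]):
  rot[0] = iijhlhiiiihnjinln$
  rot[1] = ijhlhiiiihnjinln$i
  rot[2] = jhlhiiiihnjinln$ii
  rot[3] = hlhiiiihnjinln$iij
  rot[4] = lhiiiihnjinln$iijh
  rot[5] = hiiiihnjinln$iijhl
  rot[6] = iiiihnjinln$iijhlh
  rot[7] = iiihnjinln$iijhlhi
  rot[8] = iihnjinln$iijhlhii
  rot[9] = ihnjinln$iijhlhiii
  rot[10] = hnjinln$iijhlhiiii
  rot[11] = njinln$iijhlhiiiih
  rot[12] = jinln$iijhlhiiiihn
  rot[13] = inln$iijhlhiiiihnj
  rot[14] = nln$iijhlhiiiihnji
  rot[15] = ln$iijhlhiiiihnjin
  rot[16] = n$iijhlhiiiihnjinl
  rot[17] = $iijhlhiiiihnjinln
Sorted (with $ < everything):
  sorted[0] = $iijhlhiiiihnjinln  (last char: 'n')
  sorted[1] = hiiiihnjinln$iijhl  (last char: 'l')
  sorted[2] = hlhiiiihnjinln$iij  (last char: 'j')
  sorted[3] = hnjinln$iijhlhiiii  (last char: 'i')
  sorted[4] = ihnjinln$iijhlhiii  (last char: 'i')
  sorted[5] = iihnjinln$iijhlhii  (last char: 'i')
  sorted[6] = iiihnjinln$iijhlhi  (last char: 'i')
  sorted[7] = iiiihnjinln$iijhlh  (last char: 'h')
  sorted[8] = iijhlhiiiihnjinln$  (last char: '$')
  sorted[9] = ijhlhiiiihnjinln$i  (last char: 'i')
  sorted[10] = inln$iijhlhiiiihnj  (last char: 'j')
  sorted[11] = jhlhiiiihnjinln$ii  (last char: 'i')
  sorted[12] = jinln$iijhlhiiiihn  (last char: 'n')
  sorted[13] = lhiiiihnjinln$iijh  (last char: 'h')
  sorted[14] = ln$iijhlhiiiihnjin  (last char: 'n')
  sorted[15] = n$iijhlhiiiihnjinl  (last char: 'l')
  sorted[16] = njinln$iijhlhiiiih  (last char: 'h')
  sorted[17] = nln$iijhlhiiiihnji  (last char: 'i')
Last column: nljiiiih$ijinhnlhi
Original string S is at sorted index 8

Answer: nljiiiih$ijinhnlhi
8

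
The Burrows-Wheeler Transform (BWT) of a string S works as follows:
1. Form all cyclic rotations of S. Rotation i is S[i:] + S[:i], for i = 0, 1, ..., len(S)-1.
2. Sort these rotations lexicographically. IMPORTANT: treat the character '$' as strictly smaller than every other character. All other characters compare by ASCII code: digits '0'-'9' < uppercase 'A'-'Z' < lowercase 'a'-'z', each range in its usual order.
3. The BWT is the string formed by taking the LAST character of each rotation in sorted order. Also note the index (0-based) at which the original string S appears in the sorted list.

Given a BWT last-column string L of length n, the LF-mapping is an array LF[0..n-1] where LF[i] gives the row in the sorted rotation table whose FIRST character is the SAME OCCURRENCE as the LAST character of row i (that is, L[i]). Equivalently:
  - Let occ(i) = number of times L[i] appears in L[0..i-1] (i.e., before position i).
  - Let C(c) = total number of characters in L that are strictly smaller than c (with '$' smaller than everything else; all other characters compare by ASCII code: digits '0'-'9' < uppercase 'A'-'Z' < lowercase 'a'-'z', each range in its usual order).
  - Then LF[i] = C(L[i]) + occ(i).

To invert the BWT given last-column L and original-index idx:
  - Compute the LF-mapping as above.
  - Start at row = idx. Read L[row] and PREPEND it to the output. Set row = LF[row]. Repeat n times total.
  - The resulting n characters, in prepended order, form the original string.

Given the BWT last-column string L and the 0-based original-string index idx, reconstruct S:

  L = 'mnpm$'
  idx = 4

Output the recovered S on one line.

Answer: pmnm$

Derivation:
LF mapping: 1 3 4 2 0
Walk LF starting at row 4, prepending L[row]:
  step 1: row=4, L[4]='$', prepend. Next row=LF[4]=0
  step 2: row=0, L[0]='m', prepend. Next row=LF[0]=1
  step 3: row=1, L[1]='n', prepend. Next row=LF[1]=3
  step 4: row=3, L[3]='m', prepend. Next row=LF[3]=2
  step 5: row=2, L[2]='p', prepend. Next row=LF[2]=4
Reversed output: pmnm$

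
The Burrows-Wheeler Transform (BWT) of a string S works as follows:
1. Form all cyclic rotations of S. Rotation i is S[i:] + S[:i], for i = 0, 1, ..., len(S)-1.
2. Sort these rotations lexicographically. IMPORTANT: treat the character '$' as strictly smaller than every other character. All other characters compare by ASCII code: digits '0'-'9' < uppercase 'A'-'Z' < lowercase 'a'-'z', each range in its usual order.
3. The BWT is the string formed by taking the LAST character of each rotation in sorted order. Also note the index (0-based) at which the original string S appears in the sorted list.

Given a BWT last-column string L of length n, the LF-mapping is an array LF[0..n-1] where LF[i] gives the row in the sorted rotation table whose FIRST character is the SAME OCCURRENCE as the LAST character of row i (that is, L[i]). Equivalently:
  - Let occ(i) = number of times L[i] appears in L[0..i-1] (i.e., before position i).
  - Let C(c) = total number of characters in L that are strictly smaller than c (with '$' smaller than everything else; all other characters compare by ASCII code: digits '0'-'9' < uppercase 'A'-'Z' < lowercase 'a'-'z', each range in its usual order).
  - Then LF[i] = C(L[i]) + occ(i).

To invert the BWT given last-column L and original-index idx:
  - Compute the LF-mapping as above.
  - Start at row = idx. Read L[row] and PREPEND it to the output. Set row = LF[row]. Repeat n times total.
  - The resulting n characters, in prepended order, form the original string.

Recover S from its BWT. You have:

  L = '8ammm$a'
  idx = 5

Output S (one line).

Answer: mamma8$

Derivation:
LF mapping: 1 2 4 5 6 0 3
Walk LF starting at row 5, prepending L[row]:
  step 1: row=5, L[5]='$', prepend. Next row=LF[5]=0
  step 2: row=0, L[0]='8', prepend. Next row=LF[0]=1
  step 3: row=1, L[1]='a', prepend. Next row=LF[1]=2
  step 4: row=2, L[2]='m', prepend. Next row=LF[2]=4
  step 5: row=4, L[4]='m', prepend. Next row=LF[4]=6
  step 6: row=6, L[6]='a', prepend. Next row=LF[6]=3
  step 7: row=3, L[3]='m', prepend. Next row=LF[3]=5
Reversed output: mamma8$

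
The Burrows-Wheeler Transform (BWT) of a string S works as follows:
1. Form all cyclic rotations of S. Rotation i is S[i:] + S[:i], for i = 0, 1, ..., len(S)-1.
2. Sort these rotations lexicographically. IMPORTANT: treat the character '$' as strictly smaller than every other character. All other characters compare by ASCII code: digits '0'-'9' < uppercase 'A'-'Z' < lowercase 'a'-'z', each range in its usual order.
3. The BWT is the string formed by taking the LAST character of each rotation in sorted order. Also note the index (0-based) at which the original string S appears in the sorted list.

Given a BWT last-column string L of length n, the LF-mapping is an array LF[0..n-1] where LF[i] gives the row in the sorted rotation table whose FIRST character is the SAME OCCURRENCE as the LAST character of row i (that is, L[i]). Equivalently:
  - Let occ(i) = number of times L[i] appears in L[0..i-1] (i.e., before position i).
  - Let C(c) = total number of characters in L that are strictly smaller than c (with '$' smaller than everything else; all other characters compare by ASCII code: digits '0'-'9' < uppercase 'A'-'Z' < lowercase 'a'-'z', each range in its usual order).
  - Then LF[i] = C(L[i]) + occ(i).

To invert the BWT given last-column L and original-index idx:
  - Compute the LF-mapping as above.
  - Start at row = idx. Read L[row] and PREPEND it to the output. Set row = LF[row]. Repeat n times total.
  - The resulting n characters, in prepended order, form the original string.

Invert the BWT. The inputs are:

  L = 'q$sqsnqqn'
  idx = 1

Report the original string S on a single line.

Answer: nqqsnsqq$

Derivation:
LF mapping: 3 0 7 4 8 1 5 6 2
Walk LF starting at row 1, prepending L[row]:
  step 1: row=1, L[1]='$', prepend. Next row=LF[1]=0
  step 2: row=0, L[0]='q', prepend. Next row=LF[0]=3
  step 3: row=3, L[3]='q', prepend. Next row=LF[3]=4
  step 4: row=4, L[4]='s', prepend. Next row=LF[4]=8
  step 5: row=8, L[8]='n', prepend. Next row=LF[8]=2
  step 6: row=2, L[2]='s', prepend. Next row=LF[2]=7
  step 7: row=7, L[7]='q', prepend. Next row=LF[7]=6
  step 8: row=6, L[6]='q', prepend. Next row=LF[6]=5
  step 9: row=5, L[5]='n', prepend. Next row=LF[5]=1
Reversed output: nqqsnsqq$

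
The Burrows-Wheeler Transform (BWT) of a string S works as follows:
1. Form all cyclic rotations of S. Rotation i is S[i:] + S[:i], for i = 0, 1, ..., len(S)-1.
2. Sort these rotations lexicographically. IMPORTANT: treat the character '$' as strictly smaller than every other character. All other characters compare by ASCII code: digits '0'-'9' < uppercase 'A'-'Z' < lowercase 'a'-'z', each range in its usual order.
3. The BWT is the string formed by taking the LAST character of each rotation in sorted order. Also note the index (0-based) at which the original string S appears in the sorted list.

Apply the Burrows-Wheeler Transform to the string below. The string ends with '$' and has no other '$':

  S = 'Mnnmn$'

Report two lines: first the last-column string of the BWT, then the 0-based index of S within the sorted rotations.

All 6 rotations (rotation i = S[i:]+S[:i]):
  rot[0] = Mnnmn$
  rot[1] = nnmn$M
  rot[2] = nmn$Mn
  rot[3] = mn$Mnn
  rot[4] = n$Mnnm
  rot[5] = $Mnnmn
Sorted (with $ < everything):
  sorted[0] = $Mnnmn  (last char: 'n')
  sorted[1] = Mnnmn$  (last char: '$')
  sorted[2] = mn$Mnn  (last char: 'n')
  sorted[3] = n$Mnnm  (last char: 'm')
  sorted[4] = nmn$Mn  (last char: 'n')
  sorted[5] = nnmn$M  (last char: 'M')
Last column: n$nmnM
Original string S is at sorted index 1

Answer: n$nmnM
1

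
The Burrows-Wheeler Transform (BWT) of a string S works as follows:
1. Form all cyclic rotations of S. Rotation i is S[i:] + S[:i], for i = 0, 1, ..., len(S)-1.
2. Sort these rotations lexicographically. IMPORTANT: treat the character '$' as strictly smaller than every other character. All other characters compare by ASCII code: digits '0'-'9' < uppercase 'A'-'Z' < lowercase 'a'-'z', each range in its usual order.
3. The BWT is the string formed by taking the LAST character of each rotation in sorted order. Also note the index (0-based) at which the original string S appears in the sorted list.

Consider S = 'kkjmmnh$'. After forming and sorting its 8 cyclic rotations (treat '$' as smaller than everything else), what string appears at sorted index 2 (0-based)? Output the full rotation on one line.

Answer: jmmnh$kk

Derivation:
All 8 rotations (rotation i = S[i:]+S[:i]):
  rot[0] = kkjmmnh$
  rot[1] = kjmmnh$k
  rot[2] = jmmnh$kk
  rot[3] = mmnh$kkj
  rot[4] = mnh$kkjm
  rot[5] = nh$kkjmm
  rot[6] = h$kkjmmn
  rot[7] = $kkjmmnh
Sorted (with $ < everything):
  sorted[0] = $kkjmmnh
  sorted[1] = h$kkjmmn
  sorted[2] = jmmnh$kk
  sorted[3] = kjmmnh$k
  sorted[4] = kkjmmnh$
  sorted[5] = mmnh$kkj
  sorted[6] = mnh$kkjm
  sorted[7] = nh$kkjmm
sorted[2] = jmmnh$kk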